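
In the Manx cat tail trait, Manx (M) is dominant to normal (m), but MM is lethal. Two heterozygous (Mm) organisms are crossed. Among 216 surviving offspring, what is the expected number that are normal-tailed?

Cross: Mm × Mm
Punnett square offspring (before lethality): 1 MM, 2 Mm, 1 mm
The MM genotype is lethal (embryos die); surviving offspring: 2 Mm, 1 mm
normal-tailed: 1 out of 3 → fraction 1/3
Expected count = 1/3 × 216 = 72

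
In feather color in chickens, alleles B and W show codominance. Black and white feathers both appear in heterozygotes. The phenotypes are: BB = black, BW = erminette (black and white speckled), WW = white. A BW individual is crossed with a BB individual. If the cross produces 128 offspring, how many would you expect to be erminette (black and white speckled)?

Punnett square for BW × BB:
Offspring genotypes: 2 BB, 2 BW
Phenotype counts: 2 black, 2 erminette (black and white speckled)
erminette (black and white speckled): 2 out of 4 → fraction 1/2
Expected count = 1/2 × 128 = 64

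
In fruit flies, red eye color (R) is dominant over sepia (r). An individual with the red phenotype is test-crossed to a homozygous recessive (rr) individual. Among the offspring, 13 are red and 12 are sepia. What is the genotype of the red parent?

Test cross: ? × rr
Offspring: 13 red, 12 sepia — approximately 1:1.
A 1:1 ratio in a test cross indicates the unknown parent is heterozygous (Rr).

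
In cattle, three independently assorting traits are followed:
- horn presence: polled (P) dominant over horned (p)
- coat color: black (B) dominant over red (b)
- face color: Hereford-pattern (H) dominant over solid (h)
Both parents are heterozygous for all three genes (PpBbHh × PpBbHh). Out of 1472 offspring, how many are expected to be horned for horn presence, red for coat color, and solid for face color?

Trihybrid cross: PpBbHh × PpBbHh
Each trait segregates independently with a 3:1 phenotypic ratio, so each gene contributes 3/4 (dominant) or 1/4 (recessive).
Target: horned (horn presence), red (coat color), solid (face color)
Probability = product of independent per-trait probabilities
= 1/4 × 1/4 × 1/4 = 1/64
Expected count = 1/64 × 1472 = 23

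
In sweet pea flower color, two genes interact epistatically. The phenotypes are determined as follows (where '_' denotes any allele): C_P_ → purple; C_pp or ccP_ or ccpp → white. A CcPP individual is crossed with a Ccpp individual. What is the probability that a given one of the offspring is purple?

Cross: CcPP × Ccpp — consider each gene separately:
C gene: Cc × Cc → 1 CC, 2 Cc, 1 cc → 3 C_ : 1 cc (out of 4)
P gene: PP × pp → 4 Pp → 4 P_ (out of 4)
Genotype classes (out of 4 × 4 = 16): C_P_ = 3×4 = 12; ccP_ = 1×4 = 4
Apply the phenotype rules: C_P_ (12) → purple; ccP_ (4) → white
Phenotype counts (out of 16): 12 purple, 4 white
purple: 12 out of 16
Probability: 12/16 = 3/4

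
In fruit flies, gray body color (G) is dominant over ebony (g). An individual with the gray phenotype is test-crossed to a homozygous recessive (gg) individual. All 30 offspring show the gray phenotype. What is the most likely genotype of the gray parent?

Test cross: ? × gg
All offspring are gray.
If the unknown parent were heterozygous (Gg), about half of 30 offspring would be ebony; none are. The unknown parent is most likely homozygous dominant (GG).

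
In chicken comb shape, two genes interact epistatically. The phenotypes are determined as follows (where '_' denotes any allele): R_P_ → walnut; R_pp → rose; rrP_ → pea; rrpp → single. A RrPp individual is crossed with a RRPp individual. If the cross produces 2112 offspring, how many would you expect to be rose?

Cross: RrPp × RRPp — consider each gene separately:
R gene: Rr × RR → 2 RR, 2 Rr → 4 R_ (out of 4)
P gene: Pp × Pp → 1 PP, 2 Pp, 1 pp → 3 P_ : 1 pp (out of 4)
Genotype classes (out of 4 × 4 = 16): R_P_ = 4×3 = 12; R_pp = 4×1 = 4
Apply the phenotype rules: R_P_ (12) → walnut; R_pp (4) → rose
Phenotype counts (out of 16): 12 walnut, 4 rose
rose: 4 out of 16 → fraction 1/4
Expected count = 1/4 × 2112 = 528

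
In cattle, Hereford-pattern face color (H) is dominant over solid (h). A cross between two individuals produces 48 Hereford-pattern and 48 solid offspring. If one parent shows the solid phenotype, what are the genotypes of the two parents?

Observed offspring: 48 Hereford-pattern, 48 solid
The observed ratio simplifies to 1:1. One parent shows solid, so its genotype must be hh. A 1:1 offspring split requires the other parent to be heterozygous (Hh).
Parent genotypes: hh × Hh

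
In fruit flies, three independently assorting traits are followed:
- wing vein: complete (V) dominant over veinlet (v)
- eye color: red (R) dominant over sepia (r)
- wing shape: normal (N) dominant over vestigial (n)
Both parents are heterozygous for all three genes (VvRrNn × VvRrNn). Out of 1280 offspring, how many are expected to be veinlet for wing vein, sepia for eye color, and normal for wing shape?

Trihybrid cross: VvRrNn × VvRrNn
Each trait segregates independently with a 3:1 phenotypic ratio, so each gene contributes 3/4 (dominant) or 1/4 (recessive).
Target: veinlet (wing vein), sepia (eye color), normal (wing shape)
Probability = product of independent per-trait probabilities
= 1/4 × 1/4 × 3/4 = 3/64
Expected count = 3/64 × 1280 = 60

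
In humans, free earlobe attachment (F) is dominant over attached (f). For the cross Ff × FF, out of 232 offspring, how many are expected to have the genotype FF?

Punnett square for Ff × FF:
Offspring genotypes: 2 FF, 2 Ff
Total offspring: 4
Count with target: 2
Probability: 2/4 = 1/2
Expected count = 1/2 × 232 = 116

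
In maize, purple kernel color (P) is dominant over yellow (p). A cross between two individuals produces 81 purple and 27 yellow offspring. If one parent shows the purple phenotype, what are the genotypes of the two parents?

Observed offspring: 81 purple, 27 yellow
The observed ratio simplifies to 3:1. Yellow (pp) offspring appear, so each parent must contribute one p allele. The parent stated to show purple carries P, so it is Pp. The other parent is then either Pp or pp: Pp × pp would give a 1:1 split, whereas Pp × Pp gives 3:1 — matching the data. So both parents are heterozygous (Pp × Pp).
Parent genotypes: Pp × Pp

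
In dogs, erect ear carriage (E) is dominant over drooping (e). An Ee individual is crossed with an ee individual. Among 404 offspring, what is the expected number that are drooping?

Punnett square for Ee × ee:
Offspring genotypes: 2 Ee, 2 ee
erect: 2, drooping: 2
drooping: 2 out of 4 → fraction 1/2
Expected count = 1/2 × 404 = 202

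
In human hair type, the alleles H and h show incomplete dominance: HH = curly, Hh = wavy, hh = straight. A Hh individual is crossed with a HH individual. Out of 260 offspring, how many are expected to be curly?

Punnett square for Hh × HH:
Offspring genotypes: 2 HH, 2 Hh
Phenotype counts: 2 curly, 2 wavy
curly: 2 out of 4 → fraction 1/2
Expected count = 1/2 × 260 = 130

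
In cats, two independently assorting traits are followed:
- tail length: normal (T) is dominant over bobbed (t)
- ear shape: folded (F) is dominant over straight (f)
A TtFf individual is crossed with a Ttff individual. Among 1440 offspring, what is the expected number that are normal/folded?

Dihybrid cross TtFf × Ttff — consider each gene separately:
tail length: Tt × Tt → 1 TT, 2 Tt, 1 tt → 3 T_ : 1 tt (out of 4)
ear shape: Ff × ff → 2 Ff, 2 ff → 2 F_ : 2 ff (out of 4)
Combine (counts out of 4 × 4 = 16): normal/folded (T_F_) = 3×2 = 6; normal/straight (T_ff) = 3×2 = 6; bobbed/folded (ttF_) = 1×2 = 2; bobbed/straight (ttff) = 1×2 = 2
Phenotype counts (out of 16): 6 normal/folded, 6 normal/straight, 2 bobbed/folded, 2 bobbed/straight
normal/folded: 6 out of 16 → fraction 3/8
Expected count = 3/8 × 1440 = 540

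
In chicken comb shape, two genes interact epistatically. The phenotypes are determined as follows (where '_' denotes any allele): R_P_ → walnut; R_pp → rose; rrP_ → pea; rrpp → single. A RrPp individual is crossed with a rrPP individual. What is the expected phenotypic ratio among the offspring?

Cross: RrPp × rrPP — consider each gene separately:
R gene: Rr × rr → 2 Rr, 2 rr → 2 R_ : 2 rr (out of 4)
P gene: Pp × PP → 2 PP, 2 Pp → 4 P_ (out of 4)
Genotype classes (out of 4 × 4 = 16): R_P_ = 2×4 = 8; rrP_ = 2×4 = 8
Apply the phenotype rules: R_P_ (8) → walnut; rrP_ (8) → pea
Phenotype counts (out of 16): 8 walnut, 8 pea
Ratio: 1 walnut : 1 pea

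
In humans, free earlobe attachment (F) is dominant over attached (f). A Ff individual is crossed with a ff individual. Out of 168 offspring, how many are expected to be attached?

Punnett square for Ff × ff:
Offspring genotypes: 2 Ff, 2 ff
free: 2, attached: 2
attached: 2 out of 4 → fraction 1/2
Expected count = 1/2 × 168 = 84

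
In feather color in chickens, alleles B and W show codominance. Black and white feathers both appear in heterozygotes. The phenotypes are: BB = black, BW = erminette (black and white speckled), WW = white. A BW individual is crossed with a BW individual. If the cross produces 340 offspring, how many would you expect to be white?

Punnett square for BW × BW:
Offspring genotypes: 1 BB, 2 BW, 1 WW
Phenotype counts: 1 black, 2 erminette (black and white speckled), 1 white
white: 1 out of 4 → fraction 1/4
Expected count = 1/4 × 340 = 85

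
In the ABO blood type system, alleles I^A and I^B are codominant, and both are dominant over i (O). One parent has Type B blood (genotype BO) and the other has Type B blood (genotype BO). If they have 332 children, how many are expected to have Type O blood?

Cross: BO × BO
Possible offspring genotypes: 1 BB, 2 BO, 1 OO
Blood type counts: 3 Type B, 1 Type O
Probability of Type O: 1/4
Expected count = 1/4 × 332 = 83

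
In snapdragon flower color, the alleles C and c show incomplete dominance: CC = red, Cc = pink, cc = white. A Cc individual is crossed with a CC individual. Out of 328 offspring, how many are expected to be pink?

Punnett square for Cc × CC:
Offspring genotypes: 2 CC, 2 Cc
Phenotype counts: 2 red, 2 pink
pink: 2 out of 4 → fraction 1/2
Expected count = 1/2 × 328 = 164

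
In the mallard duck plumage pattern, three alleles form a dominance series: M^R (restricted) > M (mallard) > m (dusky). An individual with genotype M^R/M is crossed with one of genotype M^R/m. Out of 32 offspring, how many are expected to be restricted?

Cross: M^R/M × M^R/m
Allele dominance: M^R > M > m
Offspring genotypes: 1 M^R/M^R, 1 M^R/m, 1 M^R/M, 1 M/m
Phenotype counts: 3 restricted, 1 mallard
restricted: 3 out of 4 → fraction 3/4
Expected count = 3/4 × 32 = 24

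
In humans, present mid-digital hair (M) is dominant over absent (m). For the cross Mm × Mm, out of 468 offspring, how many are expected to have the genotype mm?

Punnett square for Mm × Mm:
Offspring genotypes: 1 MM, 2 Mm, 1 mm
Total offspring: 4
Count with target: 1
Probability: 1/4
Expected count = 1/4 × 468 = 117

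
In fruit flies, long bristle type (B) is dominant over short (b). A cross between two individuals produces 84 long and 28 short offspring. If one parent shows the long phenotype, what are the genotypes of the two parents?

Observed offspring: 84 long, 28 short
The observed ratio simplifies to 3:1. Short (bb) offspring appear, so each parent must contribute one b allele. The parent stated to show long carries B, so it is Bb. The other parent is then either Bb or bb: Bb × bb would give a 1:1 split, whereas Bb × Bb gives 3:1 — matching the data. So both parents are heterozygous (Bb × Bb).
Parent genotypes: Bb × Bb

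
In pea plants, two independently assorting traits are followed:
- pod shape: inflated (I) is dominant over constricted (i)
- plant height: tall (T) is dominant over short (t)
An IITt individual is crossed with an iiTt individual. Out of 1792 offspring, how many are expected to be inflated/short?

Dihybrid cross IITt × iiTt — consider each gene separately:
pod shape: II × ii → 4 Ii → 4 I_ (out of 4)
plant height: Tt × Tt → 1 TT, 2 Tt, 1 tt → 3 T_ : 1 tt (out of 4)
Combine (counts out of 4 × 4 = 16): inflated/tall (I_T_) = 4×3 = 12; inflated/short (I_tt) = 4×1 = 4
Phenotype counts (out of 16): 12 inflated/tall, 4 inflated/short
inflated/short: 4 out of 16 → fraction 1/4
Expected count = 1/4 × 1792 = 448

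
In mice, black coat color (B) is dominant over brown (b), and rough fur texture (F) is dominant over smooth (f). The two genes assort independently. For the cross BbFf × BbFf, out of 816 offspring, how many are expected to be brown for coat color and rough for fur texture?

Dihybrid cross BbFf × BbFf — consider each gene separately:
coat color: Bb × Bb → 1 BB, 2 Bb, 1 bb → 3 B_ : 1 bb (out of 4)
fur texture: Ff × Ff → 1 FF, 2 Ff, 1 ff → 3 F_ : 1 ff (out of 4)
Looking for: brown (bb) and rough (F_)
P(brown) = 1/4, P(rough) = 3/4
P(both) = 1/4 × 3/4 = 3/16
Expected count = 3/16 × 816 = 153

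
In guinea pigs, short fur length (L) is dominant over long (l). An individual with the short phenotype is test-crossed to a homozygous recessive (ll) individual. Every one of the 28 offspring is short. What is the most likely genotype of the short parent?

Test cross: ? × ll
All offspring are short.
If the unknown parent were heterozygous (Ll), about half of 28 offspring would be long; none are. The unknown parent is most likely homozygous dominant (LL).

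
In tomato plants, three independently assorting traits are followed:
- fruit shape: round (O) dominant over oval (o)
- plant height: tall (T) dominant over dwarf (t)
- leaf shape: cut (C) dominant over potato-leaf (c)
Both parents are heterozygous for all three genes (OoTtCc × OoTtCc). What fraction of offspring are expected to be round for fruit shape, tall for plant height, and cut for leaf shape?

Trihybrid cross: OoTtCc × OoTtCc
Each trait segregates independently with a 3:1 phenotypic ratio, so each gene contributes 3/4 (dominant) or 1/4 (recessive).
Target: round (fruit shape), tall (plant height), cut (leaf shape)
Probability = product of independent per-trait probabilities
= 3/4 × 3/4 × 3/4 = 27/64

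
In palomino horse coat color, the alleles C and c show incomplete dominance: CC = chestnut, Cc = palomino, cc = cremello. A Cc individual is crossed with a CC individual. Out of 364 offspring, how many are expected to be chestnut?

Punnett square for Cc × CC:
Offspring genotypes: 2 CC, 2 Cc
Phenotype counts: 2 chestnut, 2 palomino
chestnut: 2 out of 4 → fraction 1/2
Expected count = 1/2 × 364 = 182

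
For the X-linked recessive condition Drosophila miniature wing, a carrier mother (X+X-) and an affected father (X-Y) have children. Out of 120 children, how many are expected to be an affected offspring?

Cross: X+X- × X-Y
Offspring: 1 X+X-, 1 X+Y, 1 X-X-, 1 X-Y
Probability of an affected offspring: 2/4 = 1/2
Expected count = 1/2 × 120 = 60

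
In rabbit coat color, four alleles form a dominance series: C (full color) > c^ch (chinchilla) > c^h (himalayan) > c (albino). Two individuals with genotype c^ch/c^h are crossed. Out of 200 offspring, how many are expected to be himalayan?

Cross: c^ch/c^h × c^ch/c^h
Allele dominance: C > c^ch > c^h > c
Offspring genotypes: 1 c^ch/c^ch, 2 c^ch/c^h, 1 c^h/c^h
Phenotype counts: 3 chinchilla, 1 himalayan
himalayan: 1 out of 4 → fraction 1/4
Expected count = 1/4 × 200 = 50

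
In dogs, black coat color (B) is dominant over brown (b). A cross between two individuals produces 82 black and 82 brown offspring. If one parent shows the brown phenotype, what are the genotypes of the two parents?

Observed offspring: 82 black, 82 brown
The observed ratio simplifies to 1:1. One parent shows brown, so its genotype must be bb. A 1:1 offspring split requires the other parent to be heterozygous (Bb).
Parent genotypes: bb × Bb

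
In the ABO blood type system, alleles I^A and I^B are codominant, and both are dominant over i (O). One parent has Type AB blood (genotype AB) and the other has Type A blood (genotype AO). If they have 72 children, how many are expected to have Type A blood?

Cross: AB × AO
Possible offspring genotypes: 1 AA, 1 AO, 1 AB, 1 BO
Blood type counts: 2 Type A, 1 Type AB, 1 Type B
Probability of Type A: 2/4 = 1/2
Expected count = 1/2 × 72 = 36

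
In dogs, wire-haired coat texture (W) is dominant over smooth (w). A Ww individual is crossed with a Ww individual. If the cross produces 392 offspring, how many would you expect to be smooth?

Punnett square for Ww × Ww:
Offspring genotypes: 1 WW, 2 Ww, 1 ww
wire-haired: 3, smooth: 1
smooth: 1 out of 4 → fraction 1/4
Expected count = 1/4 × 392 = 98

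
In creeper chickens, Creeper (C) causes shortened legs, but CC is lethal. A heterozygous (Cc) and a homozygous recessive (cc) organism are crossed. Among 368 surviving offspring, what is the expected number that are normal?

Cross: Cc × cc
Punnett square offspring (before lethality): 2 Cc, 2 cc
No CC offspring are produced in this cross.
normal: 2 out of 4 → fraction 1/2
Expected count = 1/2 × 368 = 184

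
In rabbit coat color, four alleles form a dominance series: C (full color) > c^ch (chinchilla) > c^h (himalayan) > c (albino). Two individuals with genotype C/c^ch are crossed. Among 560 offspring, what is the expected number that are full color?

Cross: C/c^ch × C/c^ch
Allele dominance: C > c^ch > c^h > c
Offspring genotypes: 1 C/C, 2 C/c^ch, 1 c^ch/c^ch
Phenotype counts: 3 full color, 1 chinchilla
full color: 3 out of 4 → fraction 3/4
Expected count = 3/4 × 560 = 420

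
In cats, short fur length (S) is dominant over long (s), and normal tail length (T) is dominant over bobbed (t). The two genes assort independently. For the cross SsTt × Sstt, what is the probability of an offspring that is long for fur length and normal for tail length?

Dihybrid cross SsTt × Sstt — consider each gene separately:
fur length: Ss × Ss → 1 SS, 2 Ss, 1 ss → 3 S_ : 1 ss (out of 4)
tail length: Tt × tt → 2 Tt, 2 tt → 2 T_ : 2 tt (out of 4)
Looking for: long (ss) and normal (T_)
P(long) = 1/4, P(normal) = 2/4
P(both) = 1/4 × 2/4 = 2/16 = 1/8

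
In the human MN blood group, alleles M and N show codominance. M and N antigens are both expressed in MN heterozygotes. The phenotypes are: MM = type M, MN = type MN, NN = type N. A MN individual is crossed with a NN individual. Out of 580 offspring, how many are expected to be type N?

Punnett square for MN × NN:
Offspring genotypes: 2 MN, 2 NN
Phenotype counts: 2 type MN, 2 type N
type N: 2 out of 4 → fraction 1/2
Expected count = 1/2 × 580 = 290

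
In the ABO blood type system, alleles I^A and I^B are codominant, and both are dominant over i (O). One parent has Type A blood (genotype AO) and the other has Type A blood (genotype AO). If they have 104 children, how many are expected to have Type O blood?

Cross: AO × AO
Possible offspring genotypes: 1 AA, 2 AO, 1 OO
Blood type counts: 3 Type A, 1 Type O
Probability of Type O: 1/4
Expected count = 1/4 × 104 = 26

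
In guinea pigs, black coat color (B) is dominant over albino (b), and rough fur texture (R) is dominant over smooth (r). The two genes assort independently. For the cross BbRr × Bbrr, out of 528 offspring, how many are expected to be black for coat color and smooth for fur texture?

Dihybrid cross BbRr × Bbrr — consider each gene separately:
coat color: Bb × Bb → 1 BB, 2 Bb, 1 bb → 3 B_ : 1 bb (out of 4)
fur texture: Rr × rr → 2 Rr, 2 rr → 2 R_ : 2 rr (out of 4)
Looking for: black (B_) and smooth (rr)
P(black) = 3/4, P(smooth) = 2/4
P(both) = 3/4 × 2/4 = 6/16 = 3/8
Expected count = 3/8 × 528 = 198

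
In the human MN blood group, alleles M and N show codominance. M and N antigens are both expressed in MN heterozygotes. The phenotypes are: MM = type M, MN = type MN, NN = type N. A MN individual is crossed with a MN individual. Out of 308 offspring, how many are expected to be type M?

Punnett square for MN × MN:
Offspring genotypes: 1 MM, 2 MN, 1 NN
Phenotype counts: 1 type M, 2 type MN, 1 type N
type M: 1 out of 4 → fraction 1/4
Expected count = 1/4 × 308 = 77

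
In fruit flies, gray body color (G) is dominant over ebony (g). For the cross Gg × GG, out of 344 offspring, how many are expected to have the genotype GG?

Punnett square for Gg × GG:
Offspring genotypes: 2 GG, 2 Gg
Total offspring: 4
Count with target: 2
Probability: 2/4 = 1/2
Expected count = 1/2 × 344 = 172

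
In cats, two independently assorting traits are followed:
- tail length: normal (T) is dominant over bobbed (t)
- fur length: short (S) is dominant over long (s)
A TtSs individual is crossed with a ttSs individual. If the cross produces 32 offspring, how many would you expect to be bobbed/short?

Dihybrid cross TtSs × ttSs — consider each gene separately:
tail length: Tt × tt → 2 Tt, 2 tt → 2 T_ : 2 tt (out of 4)
fur length: Ss × Ss → 1 SS, 2 Ss, 1 ss → 3 S_ : 1 ss (out of 4)
Combine (counts out of 4 × 4 = 16): normal/short (T_S_) = 2×3 = 6; normal/long (T_ss) = 2×1 = 2; bobbed/short (ttS_) = 2×3 = 6; bobbed/long (ttss) = 2×1 = 2
Phenotype counts (out of 16): 6 normal/short, 2 normal/long, 6 bobbed/short, 2 bobbed/long
bobbed/short: 6 out of 16 → fraction 3/8
Expected count = 3/8 × 32 = 12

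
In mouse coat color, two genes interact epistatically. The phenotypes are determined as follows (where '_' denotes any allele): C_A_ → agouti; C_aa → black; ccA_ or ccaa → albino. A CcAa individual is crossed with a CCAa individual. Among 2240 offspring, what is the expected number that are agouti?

Cross: CcAa × CCAa — consider each gene separately:
C gene: Cc × CC → 2 CC, 2 Cc → 4 C_ (out of 4)
A gene: Aa × Aa → 1 AA, 2 Aa, 1 aa → 3 A_ : 1 aa (out of 4)
Genotype classes (out of 4 × 4 = 16): C_A_ = 4×3 = 12; C_aa = 4×1 = 4
Apply the phenotype rules: C_A_ (12) → agouti; C_aa (4) → black
Phenotype counts (out of 16): 12 agouti, 4 black
agouti: 12 out of 16 → fraction 3/4
Expected count = 3/4 × 2240 = 1680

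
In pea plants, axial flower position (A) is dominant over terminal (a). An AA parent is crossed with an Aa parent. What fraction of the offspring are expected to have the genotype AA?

Punnett square for AA × Aa:
Offspring genotypes: 2 AA, 2 Aa
Total offspring: 4
Count with target: 2
Probability: 2/4 = 1/2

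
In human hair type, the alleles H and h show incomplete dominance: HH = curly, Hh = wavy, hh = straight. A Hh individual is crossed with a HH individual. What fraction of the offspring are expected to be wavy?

Punnett square for Hh × HH:
Offspring genotypes: 2 HH, 2 Hh
Phenotype counts: 2 curly, 2 wavy
wavy: 2 out of 4
Probability: 2/4 = 1/2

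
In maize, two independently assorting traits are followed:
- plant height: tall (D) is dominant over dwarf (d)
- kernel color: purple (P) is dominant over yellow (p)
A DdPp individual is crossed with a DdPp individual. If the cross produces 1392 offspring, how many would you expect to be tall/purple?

Dihybrid cross DdPp × DdPp — consider each gene separately:
plant height: Dd × Dd → 1 DD, 2 Dd, 1 dd → 3 D_ : 1 dd (out of 4)
kernel color: Pp × Pp → 1 PP, 2 Pp, 1 pp → 3 P_ : 1 pp (out of 4)
Combine (counts out of 4 × 4 = 16): tall/purple (D_P_) = 3×3 = 9; tall/yellow (D_pp) = 3×1 = 3; dwarf/purple (ddP_) = 1×3 = 3; dwarf/yellow (ddpp) = 1×1 = 1
Phenotype counts (out of 16): 9 tall/purple, 3 tall/yellow, 3 dwarf/purple, 1 dwarf/yellow
tall/purple: 9 out of 16 → fraction 9/16
Expected count = 9/16 × 1392 = 783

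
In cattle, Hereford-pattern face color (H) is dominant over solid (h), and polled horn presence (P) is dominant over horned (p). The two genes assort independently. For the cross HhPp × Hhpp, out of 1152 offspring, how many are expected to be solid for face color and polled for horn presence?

Dihybrid cross HhPp × Hhpp — consider each gene separately:
face color: Hh × Hh → 1 HH, 2 Hh, 1 hh → 3 H_ : 1 hh (out of 4)
horn presence: Pp × pp → 2 Pp, 2 pp → 2 P_ : 2 pp (out of 4)
Looking for: solid (hh) and polled (P_)
P(solid) = 1/4, P(polled) = 2/4
P(both) = 1/4 × 2/4 = 2/16 = 1/8
Expected count = 1/8 × 1152 = 144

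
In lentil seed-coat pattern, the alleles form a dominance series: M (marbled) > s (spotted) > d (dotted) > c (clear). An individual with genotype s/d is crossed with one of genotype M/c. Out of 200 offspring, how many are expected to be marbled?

Cross: s/d × M/c
Allele dominance: M > s > d > c
Offspring genotypes: 1 M/s, 1 s/c, 1 M/d, 1 d/c
Phenotype counts: 2 marbled, 1 spotted, 1 dotted
marbled: 2 out of 4 → fraction 1/2
Expected count = 1/2 × 200 = 100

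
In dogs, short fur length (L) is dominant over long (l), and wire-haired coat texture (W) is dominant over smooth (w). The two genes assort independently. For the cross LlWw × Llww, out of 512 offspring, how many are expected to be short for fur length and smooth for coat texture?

Dihybrid cross LlWw × Llww — consider each gene separately:
fur length: Ll × Ll → 1 LL, 2 Ll, 1 ll → 3 L_ : 1 ll (out of 4)
coat texture: Ww × ww → 2 Ww, 2 ww → 2 W_ : 2 ww (out of 4)
Looking for: short (L_) and smooth (ww)
P(short) = 3/4, P(smooth) = 2/4
P(both) = 3/4 × 2/4 = 6/16 = 3/8
Expected count = 3/8 × 512 = 192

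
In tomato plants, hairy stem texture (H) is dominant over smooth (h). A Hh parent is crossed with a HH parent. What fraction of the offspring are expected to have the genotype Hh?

Punnett square for Hh × HH:
Offspring genotypes: 2 HH, 2 Hh
Total offspring: 4
Count with target: 2
Probability: 2/4 = 1/2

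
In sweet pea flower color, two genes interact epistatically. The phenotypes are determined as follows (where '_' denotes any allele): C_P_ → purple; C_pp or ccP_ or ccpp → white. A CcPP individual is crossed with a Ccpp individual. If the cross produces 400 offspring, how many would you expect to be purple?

Cross: CcPP × Ccpp — consider each gene separately:
C gene: Cc × Cc → 1 CC, 2 Cc, 1 cc → 3 C_ : 1 cc (out of 4)
P gene: PP × pp → 4 Pp → 4 P_ (out of 4)
Genotype classes (out of 4 × 4 = 16): C_P_ = 3×4 = 12; ccP_ = 1×4 = 4
Apply the phenotype rules: C_P_ (12) → purple; ccP_ (4) → white
Phenotype counts (out of 16): 12 purple, 4 white
purple: 12 out of 16 → fraction 3/4
Expected count = 3/4 × 400 = 300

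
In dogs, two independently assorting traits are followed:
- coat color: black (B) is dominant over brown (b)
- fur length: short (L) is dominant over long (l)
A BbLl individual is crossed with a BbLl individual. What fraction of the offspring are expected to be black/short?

Dihybrid cross BbLl × BbLl — consider each gene separately:
coat color: Bb × Bb → 1 BB, 2 Bb, 1 bb → 3 B_ : 1 bb (out of 4)
fur length: Ll × Ll → 1 LL, 2 Ll, 1 ll → 3 L_ : 1 ll (out of 4)
Combine (counts out of 4 × 4 = 16): black/short (B_L_) = 3×3 = 9; black/long (B_ll) = 3×1 = 3; brown/short (bbL_) = 1×3 = 3; brown/long (bbll) = 1×1 = 1
Phenotype counts (out of 16): 9 black/short, 3 black/long, 3 brown/short, 1 brown/long
black/short: 9 out of 16
Probability: 9/16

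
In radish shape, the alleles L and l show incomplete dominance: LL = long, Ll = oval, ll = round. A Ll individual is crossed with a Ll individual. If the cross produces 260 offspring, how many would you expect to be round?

Punnett square for Ll × Ll:
Offspring genotypes: 1 LL, 2 Ll, 1 ll
Phenotype counts: 1 long, 2 oval, 1 round
round: 1 out of 4 → fraction 1/4
Expected count = 1/4 × 260 = 65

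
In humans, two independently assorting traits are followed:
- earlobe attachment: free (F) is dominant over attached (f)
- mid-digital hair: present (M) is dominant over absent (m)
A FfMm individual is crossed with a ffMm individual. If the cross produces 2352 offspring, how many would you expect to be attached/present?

Dihybrid cross FfMm × ffMm — consider each gene separately:
earlobe attachment: Ff × ff → 2 Ff, 2 ff → 2 F_ : 2 ff (out of 4)
mid-digital hair: Mm × Mm → 1 MM, 2 Mm, 1 mm → 3 M_ : 1 mm (out of 4)
Combine (counts out of 4 × 4 = 16): free/present (F_M_) = 2×3 = 6; free/absent (F_mm) = 2×1 = 2; attached/present (ffM_) = 2×3 = 6; attached/absent (ffmm) = 2×1 = 2
Phenotype counts (out of 16): 6 free/present, 2 free/absent, 6 attached/present, 2 attached/absent
attached/present: 6 out of 16 → fraction 3/8
Expected count = 3/8 × 2352 = 882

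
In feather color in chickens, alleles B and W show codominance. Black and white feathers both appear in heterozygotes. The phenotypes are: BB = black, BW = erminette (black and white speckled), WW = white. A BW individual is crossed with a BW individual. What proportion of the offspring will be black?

Punnett square for BW × BW:
Offspring genotypes: 1 BB, 2 BW, 1 WW
Phenotype counts: 1 black, 2 erminette (black and white speckled), 1 white
black: 1 out of 4
Probability: 1/4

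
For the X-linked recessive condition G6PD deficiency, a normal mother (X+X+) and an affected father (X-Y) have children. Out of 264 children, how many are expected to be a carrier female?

Cross: X+X+ × X-Y
Offspring: 2 X+X-, 2 X+Y
Probability of a carrier female: 2/4 = 1/2
Expected count = 1/2 × 264 = 132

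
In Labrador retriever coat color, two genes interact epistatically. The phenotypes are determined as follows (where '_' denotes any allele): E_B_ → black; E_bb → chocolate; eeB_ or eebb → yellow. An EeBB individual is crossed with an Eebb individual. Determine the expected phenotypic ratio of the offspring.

Cross: EeBB × Eebb — consider each gene separately:
E gene: Ee × Ee → 1 EE, 2 Ee, 1 ee → 3 E_ : 1 ee (out of 4)
B gene: BB × bb → 4 Bb → 4 B_ (out of 4)
Genotype classes (out of 4 × 4 = 16): E_B_ = 3×4 = 12; eeB_ = 1×4 = 4
Apply the phenotype rules: E_B_ (12) → black; eeB_ (4) → yellow
Phenotype counts (out of 16): 12 black, 4 yellow
Ratio: 3 black : 1 yellow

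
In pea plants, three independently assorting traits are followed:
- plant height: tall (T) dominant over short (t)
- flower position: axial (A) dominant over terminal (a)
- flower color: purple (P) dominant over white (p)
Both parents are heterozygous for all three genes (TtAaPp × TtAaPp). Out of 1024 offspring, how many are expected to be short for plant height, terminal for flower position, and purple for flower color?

Trihybrid cross: TtAaPp × TtAaPp
Each trait segregates independently with a 3:1 phenotypic ratio, so each gene contributes 3/4 (dominant) or 1/4 (recessive).
Target: short (plant height), terminal (flower position), purple (flower color)
Probability = product of independent per-trait probabilities
= 1/4 × 1/4 × 3/4 = 3/64
Expected count = 3/64 × 1024 = 48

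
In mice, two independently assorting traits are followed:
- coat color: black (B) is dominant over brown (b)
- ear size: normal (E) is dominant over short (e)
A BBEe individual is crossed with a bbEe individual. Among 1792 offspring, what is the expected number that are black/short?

Dihybrid cross BBEe × bbEe — consider each gene separately:
coat color: BB × bb → 4 Bb → 4 B_ (out of 4)
ear size: Ee × Ee → 1 EE, 2 Ee, 1 ee → 3 E_ : 1 ee (out of 4)
Combine (counts out of 4 × 4 = 16): black/normal (B_E_) = 4×3 = 12; black/short (B_ee) = 4×1 = 4
Phenotype counts (out of 16): 12 black/normal, 4 black/short
black/short: 4 out of 16 → fraction 1/4
Expected count = 1/4 × 1792 = 448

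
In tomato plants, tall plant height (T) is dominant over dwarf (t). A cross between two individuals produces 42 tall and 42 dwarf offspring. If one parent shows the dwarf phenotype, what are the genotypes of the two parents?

Observed offspring: 42 tall, 42 dwarf
The observed ratio simplifies to 1:1. One parent shows dwarf, so its genotype must be tt. A 1:1 offspring split requires the other parent to be heterozygous (Tt).
Parent genotypes: tt × Tt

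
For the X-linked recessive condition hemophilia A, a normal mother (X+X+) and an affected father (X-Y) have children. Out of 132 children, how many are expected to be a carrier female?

Cross: X+X+ × X-Y
Offspring: 2 X+X-, 2 X+Y
Probability of a carrier female: 2/4 = 1/2
Expected count = 1/2 × 132 = 66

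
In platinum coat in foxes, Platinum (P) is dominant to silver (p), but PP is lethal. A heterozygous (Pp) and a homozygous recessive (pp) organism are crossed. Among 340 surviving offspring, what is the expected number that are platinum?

Cross: Pp × pp
Punnett square offspring (before lethality): 2 Pp, 2 pp
No PP offspring are produced in this cross.
platinum: 2 out of 4 → fraction 1/2
Expected count = 1/2 × 340 = 170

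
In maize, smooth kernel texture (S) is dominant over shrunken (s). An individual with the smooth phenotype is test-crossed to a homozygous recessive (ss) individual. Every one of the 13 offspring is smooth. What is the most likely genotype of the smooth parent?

Test cross: ? × ss
All offspring are smooth.
If the unknown parent were heterozygous (Ss), about half of 13 offspring would be shrunken; none are. The unknown parent is most likely homozygous dominant (SS).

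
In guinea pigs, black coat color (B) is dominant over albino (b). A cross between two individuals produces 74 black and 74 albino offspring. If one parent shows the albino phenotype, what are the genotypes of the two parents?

Observed offspring: 74 black, 74 albino
The observed ratio simplifies to 1:1. One parent shows albino, so its genotype must be bb. A 1:1 offspring split requires the other parent to be heterozygous (Bb).
Parent genotypes: bb × Bb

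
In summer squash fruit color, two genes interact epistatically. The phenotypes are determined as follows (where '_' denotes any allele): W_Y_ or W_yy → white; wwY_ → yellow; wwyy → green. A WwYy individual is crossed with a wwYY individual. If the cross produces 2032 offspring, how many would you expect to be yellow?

Cross: WwYy × wwYY — consider each gene separately:
W gene: Ww × ww → 2 Ww, 2 ww → 2 W_ : 2 ww (out of 4)
Y gene: Yy × YY → 2 YY, 2 Yy → 4 Y_ (out of 4)
Genotype classes (out of 4 × 4 = 16): W_Y_ = 2×4 = 8; wwY_ = 2×4 = 8
Apply the phenotype rules: W_Y_ (8) → white; wwY_ (8) → yellow
Phenotype counts (out of 16): 8 white, 8 yellow
yellow: 8 out of 16 → fraction 1/2
Expected count = 1/2 × 2032 = 1016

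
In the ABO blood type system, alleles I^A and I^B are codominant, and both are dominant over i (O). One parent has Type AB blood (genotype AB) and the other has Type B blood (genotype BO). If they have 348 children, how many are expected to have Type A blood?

Cross: AB × BO
Possible offspring genotypes: 1 AB, 1 AO, 1 BB, 1 BO
Blood type counts: 1 Type AB, 1 Type A, 2 Type B
Probability of Type A: 1/4
Expected count = 1/4 × 348 = 87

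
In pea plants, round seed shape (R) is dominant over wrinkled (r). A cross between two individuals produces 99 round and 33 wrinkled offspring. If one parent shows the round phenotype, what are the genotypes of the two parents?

Observed offspring: 99 round, 33 wrinkled
The observed ratio simplifies to 3:1. Wrinkled (rr) offspring appear, so each parent must contribute one r allele. The parent stated to show round carries R, so it is Rr. The other parent is then either Rr or rr: Rr × rr would give a 1:1 split, whereas Rr × Rr gives 3:1 — matching the data. So both parents are heterozygous (Rr × Rr).
Parent genotypes: Rr × Rr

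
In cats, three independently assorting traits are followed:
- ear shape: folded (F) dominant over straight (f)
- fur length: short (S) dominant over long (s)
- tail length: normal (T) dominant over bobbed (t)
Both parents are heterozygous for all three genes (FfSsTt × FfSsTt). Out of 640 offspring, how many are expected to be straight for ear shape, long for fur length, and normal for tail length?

Trihybrid cross: FfSsTt × FfSsTt
Each trait segregates independently with a 3:1 phenotypic ratio, so each gene contributes 3/4 (dominant) or 1/4 (recessive).
Target: straight (ear shape), long (fur length), normal (tail length)
Probability = product of independent per-trait probabilities
= 1/4 × 1/4 × 3/4 = 3/64
Expected count = 3/64 × 640 = 30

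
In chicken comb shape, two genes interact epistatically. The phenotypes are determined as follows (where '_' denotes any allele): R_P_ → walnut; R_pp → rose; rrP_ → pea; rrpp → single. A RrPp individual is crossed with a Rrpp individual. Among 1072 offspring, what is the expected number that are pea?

Cross: RrPp × Rrpp — consider each gene separately:
R gene: Rr × Rr → 1 RR, 2 Rr, 1 rr → 3 R_ : 1 rr (out of 4)
P gene: Pp × pp → 2 Pp, 2 pp → 2 P_ : 2 pp (out of 4)
Genotype classes (out of 4 × 4 = 16): R_P_ = 3×2 = 6; R_pp = 3×2 = 6; rrP_ = 1×2 = 2; rrpp = 1×2 = 2
Apply the phenotype rules: R_P_ (6) → walnut; R_pp (6) → rose; rrP_ (2) → pea; rrpp (2) → single
Phenotype counts (out of 16): 6 walnut, 6 rose, 2 pea, 2 single
pea: 2 out of 16 → fraction 1/8
Expected count = 1/8 × 1072 = 134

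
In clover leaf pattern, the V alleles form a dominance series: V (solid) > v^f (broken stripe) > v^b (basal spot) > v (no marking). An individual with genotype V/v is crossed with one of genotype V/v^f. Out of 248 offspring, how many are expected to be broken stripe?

Cross: V/v × V/v^f
Allele dominance: V > v^f > v^b > v
Offspring genotypes: 1 V/V, 1 V/v^f, 1 V/v, 1 v^f/v
Phenotype counts: 3 solid, 1 broken stripe
broken stripe: 1 out of 4 → fraction 1/4
Expected count = 1/4 × 248 = 62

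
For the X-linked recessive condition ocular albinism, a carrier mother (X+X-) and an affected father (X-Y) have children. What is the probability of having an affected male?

Cross: X+X- × X-Y
Offspring: 1 X+X-, 1 X+Y, 1 X-X-, 1 X-Y
Probability of an affected male: 1/4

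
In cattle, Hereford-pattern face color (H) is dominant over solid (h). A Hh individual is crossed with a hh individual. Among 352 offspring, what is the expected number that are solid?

Punnett square for Hh × hh:
Offspring genotypes: 2 Hh, 2 hh
Hereford-pattern: 2, solid: 2
solid: 2 out of 4 → fraction 1/2
Expected count = 1/2 × 352 = 176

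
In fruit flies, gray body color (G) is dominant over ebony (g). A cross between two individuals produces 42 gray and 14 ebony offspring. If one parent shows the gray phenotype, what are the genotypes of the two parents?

Observed offspring: 42 gray, 14 ebony
The observed ratio simplifies to 3:1. Ebony (gg) offspring appear, so each parent must contribute one g allele. The parent stated to show gray carries G, so it is Gg. The other parent is then either Gg or gg: Gg × gg would give a 1:1 split, whereas Gg × Gg gives 3:1 — matching the data. So both parents are heterozygous (Gg × Gg).
Parent genotypes: Gg × Gg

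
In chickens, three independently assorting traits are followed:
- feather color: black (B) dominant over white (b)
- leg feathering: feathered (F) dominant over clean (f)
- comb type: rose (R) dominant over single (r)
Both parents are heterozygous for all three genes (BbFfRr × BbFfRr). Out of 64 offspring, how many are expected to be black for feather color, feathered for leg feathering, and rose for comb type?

Trihybrid cross: BbFfRr × BbFfRr
Each trait segregates independently with a 3:1 phenotypic ratio, so each gene contributes 3/4 (dominant) or 1/4 (recessive).
Target: black (feather color), feathered (leg feathering), rose (comb type)
Probability = product of independent per-trait probabilities
= 3/4 × 3/4 × 3/4 = 27/64
Expected count = 27/64 × 64 = 27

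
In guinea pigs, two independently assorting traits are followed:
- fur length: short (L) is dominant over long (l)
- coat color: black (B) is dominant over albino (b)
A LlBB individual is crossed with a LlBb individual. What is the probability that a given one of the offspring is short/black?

Dihybrid cross LlBB × LlBb — consider each gene separately:
fur length: Ll × Ll → 1 LL, 2 Ll, 1 ll → 3 L_ : 1 ll (out of 4)
coat color: BB × Bb → 2 BB, 2 Bb → 4 B_ (out of 4)
Combine (counts out of 4 × 4 = 16): short/black (L_B_) = 3×4 = 12; long/black (llB_) = 1×4 = 4
Phenotype counts (out of 16): 12 short/black, 4 long/black
short/black: 12 out of 16
Probability: 12/16 = 3/4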